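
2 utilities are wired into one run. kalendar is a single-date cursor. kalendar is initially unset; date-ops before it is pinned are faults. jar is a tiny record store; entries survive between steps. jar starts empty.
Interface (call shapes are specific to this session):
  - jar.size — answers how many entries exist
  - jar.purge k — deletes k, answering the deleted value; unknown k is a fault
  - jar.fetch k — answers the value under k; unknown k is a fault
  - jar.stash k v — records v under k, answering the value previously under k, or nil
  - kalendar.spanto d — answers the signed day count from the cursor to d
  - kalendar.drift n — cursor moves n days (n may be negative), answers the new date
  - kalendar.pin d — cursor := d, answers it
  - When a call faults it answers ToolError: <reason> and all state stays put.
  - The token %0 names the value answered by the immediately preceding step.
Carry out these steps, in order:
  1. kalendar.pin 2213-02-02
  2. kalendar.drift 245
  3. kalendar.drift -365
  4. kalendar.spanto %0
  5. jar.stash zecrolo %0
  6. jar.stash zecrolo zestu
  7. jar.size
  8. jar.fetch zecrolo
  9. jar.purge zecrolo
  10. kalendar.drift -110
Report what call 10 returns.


Answer: 2212-06-17

Derivation:
$ pin d: 2213-02-02
:: 2213-02-02
$ drift n: 245
:: 2213-10-05
$ drift n: -365
:: 2212-10-05
$ spanto d: %0
:: 0
$ stash k: zecrolo v: %0
:: nil
$ stash k: zecrolo v: zestu
:: 0
$ size
:: 1
$ fetch k: zecrolo
:: zestu
$ purge k: zecrolo
:: zestu
$ drift n: -110
:: 2212-06-17


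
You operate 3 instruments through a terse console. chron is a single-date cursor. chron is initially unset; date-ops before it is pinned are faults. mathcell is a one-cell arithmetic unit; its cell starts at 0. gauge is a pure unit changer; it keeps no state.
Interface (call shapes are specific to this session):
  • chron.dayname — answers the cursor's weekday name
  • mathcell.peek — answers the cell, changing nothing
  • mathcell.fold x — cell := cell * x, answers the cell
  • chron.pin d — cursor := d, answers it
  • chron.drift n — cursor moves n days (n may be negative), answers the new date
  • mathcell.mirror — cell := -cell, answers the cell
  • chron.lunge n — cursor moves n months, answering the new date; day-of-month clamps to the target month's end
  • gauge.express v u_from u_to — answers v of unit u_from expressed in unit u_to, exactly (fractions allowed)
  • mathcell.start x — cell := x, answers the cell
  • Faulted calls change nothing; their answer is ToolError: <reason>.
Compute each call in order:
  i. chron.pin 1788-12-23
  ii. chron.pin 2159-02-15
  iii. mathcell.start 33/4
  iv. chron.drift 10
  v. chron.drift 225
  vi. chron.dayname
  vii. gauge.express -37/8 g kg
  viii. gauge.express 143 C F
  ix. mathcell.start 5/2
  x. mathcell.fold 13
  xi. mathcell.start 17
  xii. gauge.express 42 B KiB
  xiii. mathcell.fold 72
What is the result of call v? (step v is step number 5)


>>> pin d→1788-12-23
  1788-12-23
>>> pin d→2159-02-15
  2159-02-15
>>> start x→33/4
  33/4
>>> drift n→10
  2159-02-25
>>> drift n→225
  2159-10-08
>>> dayname
  Monday
>>> express v→-37/8 u_from→g u_to→kg
  -37/8000
>>> express v→143 u_from→C u_to→F
  1447/5
>>> start x→5/2
  5/2
>>> fold x→13
  65/2
>>> start x→17
  17
>>> express v→42 u_from→B u_to→KiB
  21/512
>>> fold x→72
  1224

Answer: 2159-10-08


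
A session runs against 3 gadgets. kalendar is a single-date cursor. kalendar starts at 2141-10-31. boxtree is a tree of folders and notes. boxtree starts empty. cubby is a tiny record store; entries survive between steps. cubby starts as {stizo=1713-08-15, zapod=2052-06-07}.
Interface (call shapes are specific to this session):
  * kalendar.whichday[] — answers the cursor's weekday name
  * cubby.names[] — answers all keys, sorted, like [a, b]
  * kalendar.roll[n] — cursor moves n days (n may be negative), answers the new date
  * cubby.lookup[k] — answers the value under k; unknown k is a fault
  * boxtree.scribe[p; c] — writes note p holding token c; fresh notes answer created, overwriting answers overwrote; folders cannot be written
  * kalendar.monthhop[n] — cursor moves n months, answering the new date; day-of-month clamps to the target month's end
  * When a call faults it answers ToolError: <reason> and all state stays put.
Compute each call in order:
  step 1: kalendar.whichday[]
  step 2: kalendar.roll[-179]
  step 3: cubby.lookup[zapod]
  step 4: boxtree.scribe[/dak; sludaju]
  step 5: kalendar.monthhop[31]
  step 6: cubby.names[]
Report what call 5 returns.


Then kalendar.whichday(), yielding Tuesday.
I call kalendar.roll using n='-179', and see 2141-05-05.
Using cubby.lookup using k='zapod', giving 2052-06-07.
I run boxtree.scribe using p='/dak', c='sludaju', which returns created.
I run kalendar.monthhop using n='31', giving 2143-12-05.
Invoking cubby.names, — result: [stizo, zapod].

Answer: 2143-12-05


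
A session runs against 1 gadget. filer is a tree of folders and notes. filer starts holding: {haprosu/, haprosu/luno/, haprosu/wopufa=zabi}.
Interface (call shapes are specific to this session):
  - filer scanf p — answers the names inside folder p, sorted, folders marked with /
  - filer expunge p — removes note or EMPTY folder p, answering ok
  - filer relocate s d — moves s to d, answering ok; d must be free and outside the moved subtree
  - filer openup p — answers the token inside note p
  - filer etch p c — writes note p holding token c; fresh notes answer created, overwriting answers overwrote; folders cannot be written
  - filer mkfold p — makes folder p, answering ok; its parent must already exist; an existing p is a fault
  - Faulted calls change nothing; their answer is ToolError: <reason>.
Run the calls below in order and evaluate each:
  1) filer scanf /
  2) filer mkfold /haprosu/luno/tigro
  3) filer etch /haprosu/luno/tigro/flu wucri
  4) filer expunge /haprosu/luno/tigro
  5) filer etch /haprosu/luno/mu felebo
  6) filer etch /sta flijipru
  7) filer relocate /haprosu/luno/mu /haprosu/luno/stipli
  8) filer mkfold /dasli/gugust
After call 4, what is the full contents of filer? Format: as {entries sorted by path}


! 1. filer scanf(p→/) : [haprosu/]
! 2. filer mkfold(p→/haprosu/luno/tigro) : ok
! 3. filer etch(p→/haprosu/luno/tigro/flu, c→wucri) : created
! 4. filer expunge(p→/haprosu/luno/tigro) : ToolError: not empty
! 5. filer etch(p→/haprosu/luno/mu, c→felebo) : created
! 6. filer etch(p→/sta, c→flijipru) : created
! 7. filer relocate(s→/haprosu/luno/mu, d→/haprosu/luno/stipli) : ok
! 8. filer mkfold(p→/dasli/gugust) : ToolError: no parent

Answer: {haprosu/, haprosu/luno/, haprosu/luno/tigro/, haprosu/luno/tigro/flu=wucri, haprosu/wopufa=zabi}


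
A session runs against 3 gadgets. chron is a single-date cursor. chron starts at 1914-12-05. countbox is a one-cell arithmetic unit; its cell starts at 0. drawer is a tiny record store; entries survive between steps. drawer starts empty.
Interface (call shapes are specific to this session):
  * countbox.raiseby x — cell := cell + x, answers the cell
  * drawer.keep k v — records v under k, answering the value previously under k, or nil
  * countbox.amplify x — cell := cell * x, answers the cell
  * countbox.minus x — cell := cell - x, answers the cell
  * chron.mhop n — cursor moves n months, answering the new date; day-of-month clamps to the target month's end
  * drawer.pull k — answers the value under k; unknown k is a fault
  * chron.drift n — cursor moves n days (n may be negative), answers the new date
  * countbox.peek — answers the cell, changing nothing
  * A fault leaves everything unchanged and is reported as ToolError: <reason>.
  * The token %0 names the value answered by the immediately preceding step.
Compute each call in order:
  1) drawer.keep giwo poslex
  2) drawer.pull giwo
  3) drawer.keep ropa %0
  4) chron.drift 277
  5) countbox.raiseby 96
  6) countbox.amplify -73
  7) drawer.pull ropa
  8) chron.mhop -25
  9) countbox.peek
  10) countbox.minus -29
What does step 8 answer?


Answer: 1913-08-08

Derivation:
[in] keep k='giwo' v='poslex'
[out] nil
[in] pull k='giwo'
[out] poslex
[in] keep k='ropa' v='%0'
[out] nil
[in] drift n='277'
[out] 1915-09-08
[in] raiseby x='96'
[out] 96
[in] amplify x='-73'
[out] -7008
[in] pull k='ropa'
[out] poslex
[in] mhop n='-25'
[out] 1913-08-08
[in] peek
[out] -7008
[in] minus x='-29'
[out] -6979


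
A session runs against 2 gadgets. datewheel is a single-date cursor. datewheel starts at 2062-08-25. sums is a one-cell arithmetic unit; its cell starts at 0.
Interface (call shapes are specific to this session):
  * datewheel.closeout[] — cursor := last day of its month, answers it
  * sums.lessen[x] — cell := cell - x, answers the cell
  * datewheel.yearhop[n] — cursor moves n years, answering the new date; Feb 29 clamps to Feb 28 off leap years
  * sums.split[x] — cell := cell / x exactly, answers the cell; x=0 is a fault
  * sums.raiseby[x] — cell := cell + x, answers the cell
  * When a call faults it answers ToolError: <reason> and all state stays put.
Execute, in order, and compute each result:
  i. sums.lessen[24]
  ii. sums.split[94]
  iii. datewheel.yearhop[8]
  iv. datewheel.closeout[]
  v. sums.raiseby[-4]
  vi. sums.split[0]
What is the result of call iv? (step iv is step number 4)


~$ sums.lessen x: 24
  -24
~$ sums.split x: 94
  -12/47
~$ datewheel.yearhop n: 8
  2070-08-25
~$ datewheel.closeout
  2070-08-31
~$ sums.raiseby x: -4
  -200/47
~$ sums.split x: 0
  ToolError: division by zero

Answer: 2070-08-31


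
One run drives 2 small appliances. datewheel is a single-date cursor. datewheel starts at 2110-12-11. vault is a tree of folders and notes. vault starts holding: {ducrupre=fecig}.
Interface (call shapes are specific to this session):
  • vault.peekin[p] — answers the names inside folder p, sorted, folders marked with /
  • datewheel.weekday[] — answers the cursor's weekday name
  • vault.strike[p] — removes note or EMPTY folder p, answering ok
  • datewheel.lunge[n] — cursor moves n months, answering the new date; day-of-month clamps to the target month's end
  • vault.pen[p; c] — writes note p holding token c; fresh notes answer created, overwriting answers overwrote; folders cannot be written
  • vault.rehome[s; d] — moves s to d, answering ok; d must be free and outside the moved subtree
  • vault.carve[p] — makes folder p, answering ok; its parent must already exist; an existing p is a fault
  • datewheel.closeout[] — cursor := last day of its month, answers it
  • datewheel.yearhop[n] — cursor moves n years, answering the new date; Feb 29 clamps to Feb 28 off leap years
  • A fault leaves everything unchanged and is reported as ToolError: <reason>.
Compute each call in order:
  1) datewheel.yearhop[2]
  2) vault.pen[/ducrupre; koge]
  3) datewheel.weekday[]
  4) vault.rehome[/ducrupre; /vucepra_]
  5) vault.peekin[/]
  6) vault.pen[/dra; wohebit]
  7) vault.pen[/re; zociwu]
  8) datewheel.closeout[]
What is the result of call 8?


Answer: 2112-12-31

Derivation:
$ datewheel.yearhop n=2
[out] 2112-12-11
$ vault.pen p=/ducrupre c=koge
[out] overwrote
$ datewheel.weekday
[out] Sunday
$ vault.rehome s=/ducrupre d=/vucepra_
[out] ok
$ vault.peekin p=/
[out] [vucepra_]
$ vault.pen p=/dra c=wohebit
[out] created
$ vault.pen p=/re c=zociwu
[out] created
$ datewheel.closeout
[out] 2112-12-31


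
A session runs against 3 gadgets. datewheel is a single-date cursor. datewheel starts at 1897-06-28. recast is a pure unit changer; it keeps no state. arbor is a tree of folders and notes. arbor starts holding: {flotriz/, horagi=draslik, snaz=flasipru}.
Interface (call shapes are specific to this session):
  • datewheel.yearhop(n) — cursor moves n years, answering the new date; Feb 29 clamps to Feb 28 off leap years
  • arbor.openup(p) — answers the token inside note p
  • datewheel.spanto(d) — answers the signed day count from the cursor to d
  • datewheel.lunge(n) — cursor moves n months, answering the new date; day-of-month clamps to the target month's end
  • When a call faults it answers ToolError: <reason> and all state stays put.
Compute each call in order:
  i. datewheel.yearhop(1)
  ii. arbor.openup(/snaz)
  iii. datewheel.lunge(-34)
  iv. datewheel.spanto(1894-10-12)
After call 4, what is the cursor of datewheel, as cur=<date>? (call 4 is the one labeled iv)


Answer: cur=1895-08-28

Derivation:
% datewheel.yearhop(n→1) == 1898-06-28
% arbor.openup(p→/snaz) == flasipru
% datewheel.lunge(n→-34) == 1895-08-28
% datewheel.spanto(d→1894-10-12) == -320


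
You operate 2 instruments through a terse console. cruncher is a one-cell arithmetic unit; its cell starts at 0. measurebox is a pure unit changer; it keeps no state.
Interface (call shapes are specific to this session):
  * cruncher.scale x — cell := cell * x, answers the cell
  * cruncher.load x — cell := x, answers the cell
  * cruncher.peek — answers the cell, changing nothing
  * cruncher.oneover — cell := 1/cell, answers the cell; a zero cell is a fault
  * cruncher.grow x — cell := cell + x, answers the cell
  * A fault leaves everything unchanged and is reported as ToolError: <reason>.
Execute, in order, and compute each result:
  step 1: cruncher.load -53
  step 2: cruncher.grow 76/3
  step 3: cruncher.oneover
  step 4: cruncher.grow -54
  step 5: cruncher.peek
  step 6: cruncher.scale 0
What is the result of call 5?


-- cruncher.load(x: -53) -> -53
-- cruncher.grow(x: 76/3) -> -83/3
-- cruncher.oneover() -> -3/83
-- cruncher.grow(x: -54) -> -4485/83
-- cruncher.peek() -> -4485/83
-- cruncher.scale(x: 0) -> 0

Answer: -4485/83


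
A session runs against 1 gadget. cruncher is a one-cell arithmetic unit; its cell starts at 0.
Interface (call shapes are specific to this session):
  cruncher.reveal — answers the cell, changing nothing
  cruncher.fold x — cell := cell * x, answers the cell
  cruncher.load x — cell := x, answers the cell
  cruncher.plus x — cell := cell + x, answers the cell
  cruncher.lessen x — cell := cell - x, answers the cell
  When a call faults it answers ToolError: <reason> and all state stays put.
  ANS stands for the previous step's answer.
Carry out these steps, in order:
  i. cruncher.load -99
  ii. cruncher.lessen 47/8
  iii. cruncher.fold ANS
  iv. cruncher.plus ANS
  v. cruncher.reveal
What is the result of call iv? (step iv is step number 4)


Answer: 703921/32

Derivation:
Do: cruncher.load[x=-99]
See: -99
Do: cruncher.lessen[x=47/8]
See: -839/8
Do: cruncher.fold[x=ANS]
See: 703921/64
Do: cruncher.plus[x=ANS]
See: 703921/32
Do: cruncher.reveal[]
See: 703921/32


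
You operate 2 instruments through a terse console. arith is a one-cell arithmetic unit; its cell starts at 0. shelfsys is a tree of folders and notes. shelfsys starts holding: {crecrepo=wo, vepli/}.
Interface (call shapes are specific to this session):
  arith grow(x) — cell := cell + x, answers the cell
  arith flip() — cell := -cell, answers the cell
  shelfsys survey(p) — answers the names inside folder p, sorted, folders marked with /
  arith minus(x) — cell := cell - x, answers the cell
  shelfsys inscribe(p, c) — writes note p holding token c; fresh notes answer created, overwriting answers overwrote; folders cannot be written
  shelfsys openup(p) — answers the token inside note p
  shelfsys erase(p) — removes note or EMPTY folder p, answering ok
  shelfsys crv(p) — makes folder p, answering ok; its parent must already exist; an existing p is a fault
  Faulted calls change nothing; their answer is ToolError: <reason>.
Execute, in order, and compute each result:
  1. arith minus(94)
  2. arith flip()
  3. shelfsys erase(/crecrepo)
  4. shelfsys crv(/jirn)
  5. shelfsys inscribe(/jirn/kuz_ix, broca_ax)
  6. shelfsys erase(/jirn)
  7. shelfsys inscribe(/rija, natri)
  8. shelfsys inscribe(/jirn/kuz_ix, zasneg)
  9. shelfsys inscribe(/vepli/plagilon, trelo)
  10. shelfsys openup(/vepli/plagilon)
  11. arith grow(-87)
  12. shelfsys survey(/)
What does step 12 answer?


Answer: [jirn/, rija, vepli/]

Derivation:
==> arith minus(94)
<== -94
==> arith flip()
<== 94
==> shelfsys erase(/crecrepo)
<== ok
==> shelfsys crv(/jirn)
<== ok
==> shelfsys inscribe(/jirn/kuz_ix, broca_ax)
<== created
==> shelfsys erase(/jirn)
<== ToolError: not empty
==> shelfsys inscribe(/rija, natri)
<== created
==> shelfsys inscribe(/jirn/kuz_ix, zasneg)
<== overwrote
==> shelfsys inscribe(/vepli/plagilon, trelo)
<== created
==> shelfsys openup(/vepli/plagilon)
<== trelo
==> arith grow(-87)
<== 7
==> shelfsys survey(/)
<== [jirn/, rija, vepli/]


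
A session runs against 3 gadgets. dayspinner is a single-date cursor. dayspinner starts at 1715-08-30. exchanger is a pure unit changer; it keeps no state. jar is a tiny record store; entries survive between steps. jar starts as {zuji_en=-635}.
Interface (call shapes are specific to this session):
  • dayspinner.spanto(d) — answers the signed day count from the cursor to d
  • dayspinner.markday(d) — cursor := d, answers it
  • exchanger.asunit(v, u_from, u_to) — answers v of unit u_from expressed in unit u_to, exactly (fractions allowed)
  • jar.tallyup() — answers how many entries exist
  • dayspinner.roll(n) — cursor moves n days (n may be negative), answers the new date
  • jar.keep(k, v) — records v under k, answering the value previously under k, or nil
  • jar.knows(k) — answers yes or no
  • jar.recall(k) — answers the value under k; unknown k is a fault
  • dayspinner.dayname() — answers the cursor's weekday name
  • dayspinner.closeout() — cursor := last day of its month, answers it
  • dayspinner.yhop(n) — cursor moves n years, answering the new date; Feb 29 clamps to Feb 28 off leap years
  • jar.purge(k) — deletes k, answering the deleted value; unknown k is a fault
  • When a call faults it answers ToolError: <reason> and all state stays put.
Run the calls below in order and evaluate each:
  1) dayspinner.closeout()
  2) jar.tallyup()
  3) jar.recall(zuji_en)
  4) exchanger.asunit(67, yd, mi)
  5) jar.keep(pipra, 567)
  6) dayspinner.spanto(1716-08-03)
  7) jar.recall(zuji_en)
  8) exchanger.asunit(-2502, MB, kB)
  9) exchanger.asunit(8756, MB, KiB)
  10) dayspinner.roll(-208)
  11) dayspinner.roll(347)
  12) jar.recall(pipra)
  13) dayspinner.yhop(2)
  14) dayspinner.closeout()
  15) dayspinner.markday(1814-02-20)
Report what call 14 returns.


Answer: 1718-01-31

Derivation:
CALL dayspinner.closeout[]
RET  1715-08-31
CALL jar.tallyup[]
RET  1
CALL jar.recall[k=zuji_en]
RET  -635
CALL exchanger.asunit[v=67; u_from=yd; u_to=mi]
RET  67/1760
CALL jar.keep[k=pipra; v=567]
RET  nil
CALL dayspinner.spanto[d=1716-08-03]
RET  338
CALL jar.recall[k=zuji_en]
RET  -635
CALL exchanger.asunit[v=-2502; u_from=MB; u_to=kB]
RET  -2502000
CALL exchanger.asunit[v=8756; u_from=MB; u_to=KiB]
RET  34203125/4
CALL dayspinner.roll[n=-208]
RET  1715-02-04
CALL dayspinner.roll[n=347]
RET  1716-01-17
CALL jar.recall[k=pipra]
RET  567
CALL dayspinner.yhop[n=2]
RET  1718-01-17
CALL dayspinner.closeout[]
RET  1718-01-31
CALL dayspinner.markday[d=1814-02-20]
RET  1814-02-20


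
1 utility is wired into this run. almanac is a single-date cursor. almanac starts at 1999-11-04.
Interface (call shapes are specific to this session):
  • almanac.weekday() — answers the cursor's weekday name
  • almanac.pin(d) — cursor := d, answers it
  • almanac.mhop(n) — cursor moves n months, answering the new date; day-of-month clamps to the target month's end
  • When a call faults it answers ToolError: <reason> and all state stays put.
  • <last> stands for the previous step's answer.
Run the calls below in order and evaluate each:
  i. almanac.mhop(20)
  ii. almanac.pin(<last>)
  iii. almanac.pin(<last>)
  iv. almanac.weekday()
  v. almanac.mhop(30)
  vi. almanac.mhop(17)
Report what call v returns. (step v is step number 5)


-> mhop(n=20)
<- 2001-07-04
-> pin(d=<last>)
<- 2001-07-04
-> pin(d=<last>)
<- 2001-07-04
-> weekday()
<- Wednesday
-> mhop(n=30)
<- 2004-01-04
-> mhop(n=17)
<- 2005-06-04

Answer: 2004-01-04


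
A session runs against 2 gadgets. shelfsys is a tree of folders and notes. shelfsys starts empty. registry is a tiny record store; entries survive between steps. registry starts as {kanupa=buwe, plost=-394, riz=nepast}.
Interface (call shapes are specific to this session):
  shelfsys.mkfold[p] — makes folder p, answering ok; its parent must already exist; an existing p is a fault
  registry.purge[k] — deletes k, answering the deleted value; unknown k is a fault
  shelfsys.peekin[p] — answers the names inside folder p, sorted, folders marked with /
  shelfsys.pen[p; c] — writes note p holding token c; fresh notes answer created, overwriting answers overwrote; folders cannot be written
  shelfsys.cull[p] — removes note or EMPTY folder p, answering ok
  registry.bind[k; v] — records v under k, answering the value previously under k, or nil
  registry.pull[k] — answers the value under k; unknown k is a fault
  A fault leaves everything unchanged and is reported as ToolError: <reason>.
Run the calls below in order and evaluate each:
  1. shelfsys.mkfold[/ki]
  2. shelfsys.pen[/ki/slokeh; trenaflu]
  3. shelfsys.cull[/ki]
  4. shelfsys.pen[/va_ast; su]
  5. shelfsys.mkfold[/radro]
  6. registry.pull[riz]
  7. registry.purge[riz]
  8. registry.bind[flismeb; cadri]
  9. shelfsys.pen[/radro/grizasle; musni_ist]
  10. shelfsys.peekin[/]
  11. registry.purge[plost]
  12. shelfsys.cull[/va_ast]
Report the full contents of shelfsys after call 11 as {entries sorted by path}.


! shelfsys.mkfold(p: /ki) ~> ok
! shelfsys.pen(p: /ki/slokeh, c: trenaflu) ~> created
! shelfsys.cull(p: /ki) ~> ToolError: not empty
! shelfsys.pen(p: /va_ast, c: su) ~> created
! shelfsys.mkfold(p: /radro) ~> ok
! registry.pull(k: riz) ~> nepast
! registry.purge(k: riz) ~> nepast
! registry.bind(k: flismeb, v: cadri) ~> nil
! shelfsys.pen(p: /radro/grizasle, c: musni_ist) ~> created
! shelfsys.peekin(p: /) ~> [ki/, radro/, va_ast]
! registry.purge(k: plost) ~> -394
! shelfsys.cull(p: /va_ast) ~> ok

Answer: {ki/, ki/slokeh=trenaflu, radro/, radro/grizasle=musni_ist, va_ast=su}


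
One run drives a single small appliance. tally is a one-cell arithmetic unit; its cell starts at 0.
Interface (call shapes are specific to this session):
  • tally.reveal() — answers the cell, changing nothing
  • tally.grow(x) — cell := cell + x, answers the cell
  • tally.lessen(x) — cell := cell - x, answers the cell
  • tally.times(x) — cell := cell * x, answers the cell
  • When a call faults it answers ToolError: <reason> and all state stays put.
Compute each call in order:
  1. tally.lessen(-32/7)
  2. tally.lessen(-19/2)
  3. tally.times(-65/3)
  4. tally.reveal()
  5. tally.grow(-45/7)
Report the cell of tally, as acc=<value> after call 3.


% tally.lessen(x='-32/7') -> 32/7
% tally.lessen(x='-19/2') -> 197/14
% tally.times(x='-65/3') -> -12805/42
% tally.reveal() -> -12805/42
% tally.grow(x='-45/7') -> -13075/42

Answer: acc=-12805/42


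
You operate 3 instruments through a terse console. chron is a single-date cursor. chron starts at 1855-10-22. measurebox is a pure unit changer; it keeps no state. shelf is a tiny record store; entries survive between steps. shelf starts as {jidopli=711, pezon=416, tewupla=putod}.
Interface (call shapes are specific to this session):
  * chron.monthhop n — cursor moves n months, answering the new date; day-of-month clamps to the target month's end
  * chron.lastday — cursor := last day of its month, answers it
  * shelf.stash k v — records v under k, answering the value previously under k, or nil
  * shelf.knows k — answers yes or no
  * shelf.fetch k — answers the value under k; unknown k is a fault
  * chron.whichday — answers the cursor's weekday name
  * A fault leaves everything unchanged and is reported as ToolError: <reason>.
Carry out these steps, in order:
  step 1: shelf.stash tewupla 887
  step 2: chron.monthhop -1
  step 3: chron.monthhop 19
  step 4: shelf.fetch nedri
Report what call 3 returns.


Answer: 1857-04-22

Derivation:
==> stash(k→tewupla, v→887)
<== putod
==> monthhop(n→-1)
<== 1855-09-22
==> monthhop(n→19)
<== 1857-04-22
==> fetch(k→nedri)
<== ToolError: no such key nedri


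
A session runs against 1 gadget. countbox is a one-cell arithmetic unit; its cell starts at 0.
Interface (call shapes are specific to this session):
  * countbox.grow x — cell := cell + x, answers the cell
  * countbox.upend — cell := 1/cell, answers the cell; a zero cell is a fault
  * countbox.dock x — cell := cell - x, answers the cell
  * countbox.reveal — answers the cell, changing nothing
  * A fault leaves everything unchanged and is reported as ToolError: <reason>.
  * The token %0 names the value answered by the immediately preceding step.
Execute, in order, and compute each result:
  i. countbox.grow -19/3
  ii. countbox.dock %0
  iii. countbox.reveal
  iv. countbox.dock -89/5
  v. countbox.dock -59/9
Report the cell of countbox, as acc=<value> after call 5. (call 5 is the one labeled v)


Answer: acc=1096/45

Derivation:
! grow(x: -19/3) ~> -19/3
! dock(x: %0) ~> 0
! reveal() ~> 0
! dock(x: -89/5) ~> 89/5
! dock(x: -59/9) ~> 1096/45


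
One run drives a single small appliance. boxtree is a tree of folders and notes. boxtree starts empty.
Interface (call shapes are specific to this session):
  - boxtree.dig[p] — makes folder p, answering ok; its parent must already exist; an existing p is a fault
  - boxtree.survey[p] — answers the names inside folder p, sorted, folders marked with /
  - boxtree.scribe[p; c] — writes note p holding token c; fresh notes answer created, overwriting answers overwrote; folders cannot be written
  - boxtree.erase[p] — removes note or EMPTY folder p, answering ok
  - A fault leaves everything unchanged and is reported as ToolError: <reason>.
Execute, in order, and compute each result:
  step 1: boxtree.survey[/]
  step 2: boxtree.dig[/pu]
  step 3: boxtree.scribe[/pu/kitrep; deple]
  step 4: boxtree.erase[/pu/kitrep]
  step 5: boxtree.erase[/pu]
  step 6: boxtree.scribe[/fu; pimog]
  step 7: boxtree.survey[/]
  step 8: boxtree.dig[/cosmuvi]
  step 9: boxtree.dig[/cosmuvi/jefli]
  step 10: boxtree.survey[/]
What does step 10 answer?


Answer: [cosmuvi/, fu]

Derivation:
// 1. boxtree.survey(p='/') -> []
// 2. boxtree.dig(p='/pu') -> ok
// 3. boxtree.scribe(p='/pu/kitrep', c='deple') -> created
// 4. boxtree.erase(p='/pu/kitrep') -> ok
// 5. boxtree.erase(p='/pu') -> ok
// 6. boxtree.scribe(p='/fu', c='pimog') -> created
// 7. boxtree.survey(p='/') -> [fu]
// 8. boxtree.dig(p='/cosmuvi') -> ok
// 9. boxtree.dig(p='/cosmuvi/jefli') -> ok
// 10. boxtree.survey(p='/') -> [cosmuvi/, fu]


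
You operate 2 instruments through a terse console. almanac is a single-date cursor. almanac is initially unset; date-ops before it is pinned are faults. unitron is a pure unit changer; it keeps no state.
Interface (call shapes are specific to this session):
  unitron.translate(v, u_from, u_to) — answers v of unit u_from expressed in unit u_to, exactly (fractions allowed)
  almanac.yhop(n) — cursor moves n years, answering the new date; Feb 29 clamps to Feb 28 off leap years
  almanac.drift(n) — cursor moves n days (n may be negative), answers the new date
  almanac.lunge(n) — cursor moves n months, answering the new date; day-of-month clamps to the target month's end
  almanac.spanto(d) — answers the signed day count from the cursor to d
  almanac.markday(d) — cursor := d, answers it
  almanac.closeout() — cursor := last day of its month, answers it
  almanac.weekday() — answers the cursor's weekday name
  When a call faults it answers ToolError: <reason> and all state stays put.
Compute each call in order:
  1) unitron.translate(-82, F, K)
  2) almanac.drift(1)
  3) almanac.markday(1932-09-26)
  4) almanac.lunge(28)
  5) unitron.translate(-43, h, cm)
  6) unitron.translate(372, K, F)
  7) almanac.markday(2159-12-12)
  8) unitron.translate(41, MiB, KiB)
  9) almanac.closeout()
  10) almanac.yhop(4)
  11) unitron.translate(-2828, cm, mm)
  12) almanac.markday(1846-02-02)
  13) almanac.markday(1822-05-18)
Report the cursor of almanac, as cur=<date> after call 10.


Answer: cur=2163-12-31

Derivation:
-- unitron.translate(v='-82', u_from='F', u_to='K') == 12589/60
-- almanac.drift(n='1') == ToolError: no date set
-- almanac.markday(d='1932-09-26') == 1932-09-26
-- almanac.lunge(n='28') == 1935-01-26
-- unitron.translate(v='-43', u_from='h', u_to='cm') == ToolError: incompatible units
-- unitron.translate(v='372', u_from='K', u_to='F') == 20993/100
-- almanac.markday(d='2159-12-12') == 2159-12-12
-- unitron.translate(v='41', u_from='MiB', u_to='KiB') == 41984
-- almanac.closeout() == 2159-12-31
-- almanac.yhop(n='4') == 2163-12-31
-- unitron.translate(v='-2828', u_from='cm', u_to='mm') == -28280
-- almanac.markday(d='1846-02-02') == 1846-02-02
-- almanac.markday(d='1822-05-18') == 1822-05-18


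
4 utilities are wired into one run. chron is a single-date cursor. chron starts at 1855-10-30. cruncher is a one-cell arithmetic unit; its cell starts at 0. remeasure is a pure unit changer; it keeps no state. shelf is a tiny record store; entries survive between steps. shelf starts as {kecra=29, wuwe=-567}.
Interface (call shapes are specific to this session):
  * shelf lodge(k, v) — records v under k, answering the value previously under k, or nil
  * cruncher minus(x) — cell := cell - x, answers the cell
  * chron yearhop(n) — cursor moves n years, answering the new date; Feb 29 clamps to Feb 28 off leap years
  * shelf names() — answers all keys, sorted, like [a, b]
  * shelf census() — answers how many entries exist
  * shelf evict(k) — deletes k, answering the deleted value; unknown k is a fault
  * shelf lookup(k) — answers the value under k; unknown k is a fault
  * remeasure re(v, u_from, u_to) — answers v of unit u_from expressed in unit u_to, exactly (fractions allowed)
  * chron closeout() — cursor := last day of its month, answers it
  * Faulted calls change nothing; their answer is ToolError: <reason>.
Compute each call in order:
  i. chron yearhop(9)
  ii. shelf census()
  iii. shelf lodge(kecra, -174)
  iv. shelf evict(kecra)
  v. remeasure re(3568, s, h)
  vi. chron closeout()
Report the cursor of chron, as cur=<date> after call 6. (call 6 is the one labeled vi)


Do: chron yearhop[n→9]
See: 1864-10-30
Do: shelf census[]
See: 2
Do: shelf lodge[k→kecra; v→-174]
See: 29
Do: shelf evict[k→kecra]
See: -174
Do: remeasure re[v→3568; u_from→s; u_to→h]
See: 223/225
Do: chron closeout[]
See: 1864-10-31

Answer: cur=1864-10-31


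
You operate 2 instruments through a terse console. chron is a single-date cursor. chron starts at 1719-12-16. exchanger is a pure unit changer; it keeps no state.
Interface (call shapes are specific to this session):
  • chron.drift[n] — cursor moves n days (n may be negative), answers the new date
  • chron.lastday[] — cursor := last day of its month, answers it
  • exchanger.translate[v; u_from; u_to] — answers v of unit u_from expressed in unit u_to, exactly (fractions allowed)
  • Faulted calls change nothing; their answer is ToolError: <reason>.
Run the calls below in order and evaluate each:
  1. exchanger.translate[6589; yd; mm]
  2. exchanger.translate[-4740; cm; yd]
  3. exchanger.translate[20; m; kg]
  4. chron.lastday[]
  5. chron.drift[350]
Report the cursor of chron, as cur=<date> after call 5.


Answer: cur=1720-12-15

Derivation:
Step: translate[v→6589; u_from→yd; u_to→mm]
Result: 30124908/5
Step: translate[v→-4740; u_from→cm; u_to→yd]
Result: -19750/381
Step: translate[v→20; u_from→m; u_to→kg]
Result: ToolError: incompatible units
Step: lastday[]
Result: 1719-12-31
Step: drift[n→350]
Result: 1720-12-15


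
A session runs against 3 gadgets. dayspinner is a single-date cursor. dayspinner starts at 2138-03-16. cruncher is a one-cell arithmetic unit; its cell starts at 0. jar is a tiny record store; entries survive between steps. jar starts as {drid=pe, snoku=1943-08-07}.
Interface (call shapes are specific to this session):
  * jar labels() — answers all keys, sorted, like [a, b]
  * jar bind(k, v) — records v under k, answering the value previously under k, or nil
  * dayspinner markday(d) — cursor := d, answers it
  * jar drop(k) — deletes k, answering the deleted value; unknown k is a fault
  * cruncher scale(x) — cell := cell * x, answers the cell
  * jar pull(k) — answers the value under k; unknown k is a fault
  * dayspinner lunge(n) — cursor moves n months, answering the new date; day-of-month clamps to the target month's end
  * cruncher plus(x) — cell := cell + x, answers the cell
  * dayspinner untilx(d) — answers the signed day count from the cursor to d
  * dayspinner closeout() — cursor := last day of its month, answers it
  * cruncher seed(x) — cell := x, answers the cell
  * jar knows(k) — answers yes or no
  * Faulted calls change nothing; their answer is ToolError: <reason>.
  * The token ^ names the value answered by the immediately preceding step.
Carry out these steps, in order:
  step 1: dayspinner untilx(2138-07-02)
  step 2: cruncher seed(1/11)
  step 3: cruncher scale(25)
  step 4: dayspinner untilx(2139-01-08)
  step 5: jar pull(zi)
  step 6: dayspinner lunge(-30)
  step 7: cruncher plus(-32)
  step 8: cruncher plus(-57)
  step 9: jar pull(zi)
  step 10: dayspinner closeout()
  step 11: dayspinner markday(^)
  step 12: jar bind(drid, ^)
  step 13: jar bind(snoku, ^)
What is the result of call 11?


Now I run dayspinner untilx on d='2138-07-02', — result: 108.
I use cruncher seed on x='1/11', and get 1/11.
I invoke cruncher scale on x='25', which returns 25/11.
I try dayspinner untilx on d='2139-01-08', and observe 298.
Calling jar pull on k='zi', which returns ToolError: no such key zi.
I use dayspinner lunge on n='-30', and see 2135-09-16.
I call cruncher plus on x='-32', and observe -327/11.
I invoke cruncher plus on x='-57', and get -954/11.
Invoking jar pull on k='zi', — result: ToolError: no such key zi.
Using dayspinner closeout(): 2135-09-30.
I call dayspinner markday on d='^', and observe 2135-09-30.
Then jar bind on k='drid', v='^', which returns pe.
Using jar bind on k='snoku', v='^', yielding 1943-08-07.

Answer: 2135-09-30


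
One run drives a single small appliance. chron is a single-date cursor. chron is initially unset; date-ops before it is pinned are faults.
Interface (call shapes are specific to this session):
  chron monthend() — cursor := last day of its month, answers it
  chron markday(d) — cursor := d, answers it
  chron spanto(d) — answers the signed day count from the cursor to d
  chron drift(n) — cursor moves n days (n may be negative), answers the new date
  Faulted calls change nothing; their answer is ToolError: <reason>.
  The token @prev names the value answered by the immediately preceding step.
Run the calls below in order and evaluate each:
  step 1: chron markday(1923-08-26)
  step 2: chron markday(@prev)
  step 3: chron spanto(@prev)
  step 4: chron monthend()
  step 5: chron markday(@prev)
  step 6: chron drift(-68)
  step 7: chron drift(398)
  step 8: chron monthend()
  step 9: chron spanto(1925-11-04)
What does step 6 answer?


% chron markday 1923-08-26
= 1923-08-26
% chron markday @prev
= 1923-08-26
% chron spanto @prev
= 0
% chron monthend
= 1923-08-31
% chron markday @prev
= 1923-08-31
% chron drift -68
= 1923-06-24
% chron drift 398
= 1924-07-26
% chron monthend
= 1924-07-31
% chron spanto 1925-11-04
= 461

Answer: 1923-06-24


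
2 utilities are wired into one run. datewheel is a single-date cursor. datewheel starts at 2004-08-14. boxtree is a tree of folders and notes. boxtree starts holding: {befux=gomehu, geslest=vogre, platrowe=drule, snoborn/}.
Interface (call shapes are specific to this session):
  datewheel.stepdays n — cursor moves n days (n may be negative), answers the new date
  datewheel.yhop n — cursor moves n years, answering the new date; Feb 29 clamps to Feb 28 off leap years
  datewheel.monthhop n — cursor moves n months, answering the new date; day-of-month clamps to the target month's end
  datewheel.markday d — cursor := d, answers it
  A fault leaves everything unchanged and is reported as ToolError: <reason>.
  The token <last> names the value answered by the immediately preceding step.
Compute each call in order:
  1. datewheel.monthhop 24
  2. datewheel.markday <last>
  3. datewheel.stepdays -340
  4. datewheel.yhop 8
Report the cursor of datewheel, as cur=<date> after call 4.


>>> datewheel.monthhop n→24
[out] 2006-08-14
>>> datewheel.markday d→<last>
[out] 2006-08-14
>>> datewheel.stepdays n→-340
[out] 2005-09-08
>>> datewheel.yhop n→8
[out] 2013-09-08

Answer: cur=2013-09-08


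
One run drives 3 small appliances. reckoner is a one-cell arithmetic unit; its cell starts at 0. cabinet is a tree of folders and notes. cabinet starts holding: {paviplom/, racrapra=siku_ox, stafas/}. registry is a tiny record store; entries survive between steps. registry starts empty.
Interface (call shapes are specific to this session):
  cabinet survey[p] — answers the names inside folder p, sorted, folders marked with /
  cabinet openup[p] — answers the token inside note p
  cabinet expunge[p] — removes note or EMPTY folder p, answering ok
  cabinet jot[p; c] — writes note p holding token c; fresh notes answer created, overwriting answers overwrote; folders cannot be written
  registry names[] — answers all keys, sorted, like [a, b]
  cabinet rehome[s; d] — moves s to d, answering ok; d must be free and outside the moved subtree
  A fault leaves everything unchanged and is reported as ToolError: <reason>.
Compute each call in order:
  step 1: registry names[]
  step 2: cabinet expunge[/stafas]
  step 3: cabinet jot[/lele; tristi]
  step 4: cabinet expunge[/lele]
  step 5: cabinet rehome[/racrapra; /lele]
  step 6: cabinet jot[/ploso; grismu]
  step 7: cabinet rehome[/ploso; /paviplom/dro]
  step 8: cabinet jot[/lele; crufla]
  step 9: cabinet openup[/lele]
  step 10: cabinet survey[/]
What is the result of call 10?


Answer: [lele, paviplom/]

Derivation:
==> registry names()
<== []
==> cabinet expunge(p→/stafas)
<== ok
==> cabinet jot(p→/lele, c→tristi)
<== created
==> cabinet expunge(p→/lele)
<== ok
==> cabinet rehome(s→/racrapra, d→/lele)
<== ok
==> cabinet jot(p→/ploso, c→grismu)
<== created
==> cabinet rehome(s→/ploso, d→/paviplom/dro)
<== ok
==> cabinet jot(p→/lele, c→crufla)
<== overwrote
==> cabinet openup(p→/lele)
<== crufla
==> cabinet survey(p→/)
<== [lele, paviplom/]


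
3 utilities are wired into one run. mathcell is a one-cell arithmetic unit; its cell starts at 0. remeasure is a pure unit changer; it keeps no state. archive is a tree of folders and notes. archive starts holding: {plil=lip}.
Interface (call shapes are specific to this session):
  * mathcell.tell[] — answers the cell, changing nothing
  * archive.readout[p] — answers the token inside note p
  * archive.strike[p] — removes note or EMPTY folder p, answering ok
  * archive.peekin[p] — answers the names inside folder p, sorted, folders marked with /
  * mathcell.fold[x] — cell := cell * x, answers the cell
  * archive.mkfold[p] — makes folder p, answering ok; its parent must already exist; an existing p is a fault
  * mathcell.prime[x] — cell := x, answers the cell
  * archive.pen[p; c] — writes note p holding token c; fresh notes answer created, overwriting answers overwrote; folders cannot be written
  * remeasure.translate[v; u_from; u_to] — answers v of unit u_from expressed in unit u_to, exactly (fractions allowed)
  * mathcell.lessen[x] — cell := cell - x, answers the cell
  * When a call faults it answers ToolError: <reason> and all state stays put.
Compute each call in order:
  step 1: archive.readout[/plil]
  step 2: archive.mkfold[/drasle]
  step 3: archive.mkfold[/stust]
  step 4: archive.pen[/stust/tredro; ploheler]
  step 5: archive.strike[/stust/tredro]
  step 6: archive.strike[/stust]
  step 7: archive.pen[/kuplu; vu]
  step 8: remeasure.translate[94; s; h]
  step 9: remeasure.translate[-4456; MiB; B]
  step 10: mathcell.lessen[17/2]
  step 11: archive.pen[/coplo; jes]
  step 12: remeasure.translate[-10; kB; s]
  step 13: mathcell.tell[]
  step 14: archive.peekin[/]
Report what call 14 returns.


// 1. readout(/plil) -> lip
// 2. mkfold(/drasle) -> ok
// 3. mkfold(/stust) -> ok
// 4. pen(/stust/tredro, ploheler) -> created
// 5. strike(/stust/tredro) -> ok
// 6. strike(/stust) -> ok
// 7. pen(/kuplu, vu) -> created
// 8. translate(94, s, h) -> 47/1800
// 9. translate(-4456, MiB, B) -> -4672454656
// 10. lessen(17/2) -> -17/2
// 11. pen(/coplo, jes) -> created
// 12. translate(-10, kB, s) -> ToolError: incompatible units
// 13. tell() -> -17/2
// 14. peekin(/) -> [coplo, drasle/, kuplu, plil]

Answer: [coplo, drasle/, kuplu, plil]
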